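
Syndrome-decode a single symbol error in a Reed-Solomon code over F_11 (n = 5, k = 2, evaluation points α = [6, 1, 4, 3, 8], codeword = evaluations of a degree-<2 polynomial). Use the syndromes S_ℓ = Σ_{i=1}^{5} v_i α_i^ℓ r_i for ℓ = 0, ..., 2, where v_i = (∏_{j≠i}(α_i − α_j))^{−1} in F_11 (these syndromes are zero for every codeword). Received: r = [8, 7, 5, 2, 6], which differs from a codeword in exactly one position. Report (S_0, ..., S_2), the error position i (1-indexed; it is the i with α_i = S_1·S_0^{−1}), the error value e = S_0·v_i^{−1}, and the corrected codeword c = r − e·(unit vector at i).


S = (5, 8, 4), error at position 1, error magnitude e = 8, c = [0, 7, 5, 2, 6].

Step 1: column multipliers v_i = (∏_{j≠i}(α_i − α_j))^{−1} mod 11.
  i = 1 (α = 6): (6−1)(6−4)(6−3)(6−8) = 5·2·3·(−2) = −60 ≡ 6, so v_1 = 6^{−1} = 2 (mod 11).
  i = 2 (α = 1): (1−6)(1−4)(1−3)(1−8) = (−5)·(−3)·(−2)·(−7) = 210 ≡ 1, so v_2 = 1^{−1} = 1 (mod 11).
  i = 3 (α = 4): (4−6)(4−1)(4−3)(4−8) = (−2)·3·1·(−4) = 24 ≡ 2, so v_3 = 2^{−1} = 6 (mod 11).
  i = 4 (α = 3): (3−6)(3−1)(3−4)(3−8) = (−3)·2·(−1)·(−5) = −30 ≡ 3, so v_4 = 3^{−1} = 4 (mod 11).
  i = 5 (α = 8): (8−6)(8−1)(8−4)(8−3) = 2·7·4·5 = 280 ≡ 5, so v_5 = 5^{−1} = 9 (mod 11).
  v = [2, 1, 6, 4, 9].
Step 2: syndromes of r = [8, 7, 5, 2, 6] (all sums mod 11).
  S_0 = Σ v_i r_i = 2·8 + 1·7 + 6·5 + 4·2 + 9·6 = 115 ≡ 5.
  S_1 = Σ v_i α_i r_i = 2·6·8 + 1·1·7 + 6·4·5 + 4·3·2 + 9·8·6 = 679 ≡ 8.
  α_i^2 mod 11 = [3, 1, 5, 9, 9].
  S_2 = Σ v_i α_i^2 r_i = 2·3·8 + 1·1·7 + 6·5·5 + 4·9·2 + 9·9·6 = 763 ≡ 4.
  S = (5, 8, 4) ≠ 0, so r is not a codeword (an error is present).
Step 3: locate the error. For a single error e at position i, S_ℓ = v_i·e·α_i^ℓ, so α_err = S_1/S_0.
  S_0^{−1} = 5^{−1} = 9 (mod 11), so α_err = 8·9 = 72 ≡ 6 = α_1. Error position i = 1.
  Consistency check: S_2/S_1 = 4·7 = 28 ≡ 6 = α_err ✓ (single-error assumption holds).
Step 4: error magnitude e = S_0/v_1 = S_0·∏_{j≠1}(α_1 − α_j) = 5·6 = 30 ≡ 8 (mod 11).
Step 5: correct position 1: c_1 = r_1 − e = 8 − 8 ≡ 0 (mod 11). Hence c = [0, 7, 5, 2, 6].
  Check: interpolating c through the α_i gives m(x) = 4 + 3·x (degree < 2) with m(α_i) = c_i for every i, so c is indeed a codeword.


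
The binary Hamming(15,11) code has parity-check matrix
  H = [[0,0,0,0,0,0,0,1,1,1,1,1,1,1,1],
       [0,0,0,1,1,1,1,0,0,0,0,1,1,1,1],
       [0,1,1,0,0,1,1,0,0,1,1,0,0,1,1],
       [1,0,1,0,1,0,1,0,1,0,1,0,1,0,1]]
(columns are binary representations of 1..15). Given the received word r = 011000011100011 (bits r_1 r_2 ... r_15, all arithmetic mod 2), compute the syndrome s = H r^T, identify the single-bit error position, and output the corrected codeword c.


s = (1, 0, 1, 1)^T, error position = 11, corrected codeword c = 011000011110011

Compute s = H r^T mod 2 one row at a time:
  s_1 = 1 + 1 + 1 + 0 + 0 + 0 + 1 + 1 = 5 ≡ 1 (mod 2).
  s_2 = 0 + 0 + 0 + 0 + 0 + 0 + 1 + 1 = 2 ≡ 0 (mod 2).
  s_3 = 1 + 1 + 0 + 0 + 1 + 0 + 1 + 1 = 5 ≡ 1 (mod 2).
  s_4 = 0 + 1 + 0 + 0 + 1 + 0 + 0 + 1 = 3 ≡ 1 (mod 2).
s = (1, 0, 1, 1)^T — this equals column 11 of H (binary 1011), so error is at position 11.
Correct: flip bit 11 of r = 011000011100011 to get c = 011000011110011.


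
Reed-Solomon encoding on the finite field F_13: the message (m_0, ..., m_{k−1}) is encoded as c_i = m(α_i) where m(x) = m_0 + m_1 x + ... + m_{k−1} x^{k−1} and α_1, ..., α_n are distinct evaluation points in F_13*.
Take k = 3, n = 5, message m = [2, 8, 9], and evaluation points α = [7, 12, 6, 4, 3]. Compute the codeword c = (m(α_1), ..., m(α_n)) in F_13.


c = [5, 3, 10, 9, 3]

Message polynomial: m(x) = 2 + 8·x + 9·x^2 (mod 13).
For each evaluation point α_i, compute m(α_i) mod 13:
  α_1 = 7: Horner steps 9 → 6 → 5, so m(7) = 5.
  α_2 = 12: Horner steps 9 → 12 → 3, so m(12) = 3.
  α_3 = 6: Horner steps 9 → 10 → 10, so m(6) = 10.
  α_4 = 4: Horner steps 9 → 5 → 9, so m(4) = 9.
  α_5 = 3: Horner steps 9 → 9 → 3, so m(3) = 3.
Codeword c = [5, 3, 10, 9, 3] ∈ F_13^5.


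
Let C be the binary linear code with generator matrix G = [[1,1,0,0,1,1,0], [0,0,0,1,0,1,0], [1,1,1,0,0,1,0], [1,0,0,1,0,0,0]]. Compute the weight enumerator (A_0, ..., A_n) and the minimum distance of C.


Weight distribution: A_0 = 1, A_2 = 6, A_4 = 9. Minimum distance d = 2.

Enumerate all 2^4 = 16 messages m ∈ F_2^4.
For each, compute codeword c = mG in F_2^7, then tally its weight.
  m = 0000 → c = 0000000, weight = 0.
  m = 1000 → c = 1100110, weight = 4.
  m = 0100 → c = 0001010, weight = 2.
  m = 1100 → c = 1101100, weight = 4.
  m = 0010 → c = 1110010, weight = 4.
  m = 1010 → c = 0010100, weight = 2.
  m = 0110 → c = 1111000, weight = 4.
  m = 1110 → c = 0011110, weight = 4.
  m = 0001 → c = 1001000, weight = 2.
  m = 1001 → c = 0101110, weight = 4.
  m = 0101 → c = 1000010, weight = 2.
  m = 1101 → c = 0100100, weight = 2.
  m = 0011 → c = 0111010, weight = 4.
  m = 1011 → c = 1011100, weight = 4.
  m = 0111 → c = 0110000, weight = 2.
  m = 1111 → c = 1010110, weight = 4.
Tally weights:
  weight 0: 1 codewords.
  weight 2: 6 codewords.
  weight 4: 9 codewords.
Minimum distance d = smallest w > 0 with A_w > 0 = 2.
Sanity: Σ A_w = 16 = 2^4 = 16 ✓.


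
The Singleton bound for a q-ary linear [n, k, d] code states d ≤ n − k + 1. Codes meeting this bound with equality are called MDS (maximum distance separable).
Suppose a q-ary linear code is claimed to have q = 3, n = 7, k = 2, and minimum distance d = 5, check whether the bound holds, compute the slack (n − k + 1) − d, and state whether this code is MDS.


Singleton RHS = n − k + 1 = 6, slack = 1, bound satisfied, not MDS.

Singleton bound: d ≤ n − k + 1.
Here n = 7, k = 2, so n − k + 1 = 6.
Given d = 5, check d ≤ 6: YES.
Slack = (n − k + 1) − d = 1.
The code is NOT MDS (slack = 1 > 0).
Description: the claimed parameters are [7, 2, 5]_3; such a code would be non-MDS.


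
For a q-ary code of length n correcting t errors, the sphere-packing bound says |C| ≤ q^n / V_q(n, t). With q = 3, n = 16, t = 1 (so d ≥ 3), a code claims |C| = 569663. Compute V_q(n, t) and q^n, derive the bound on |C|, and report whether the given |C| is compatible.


V_q(n, t) = 33, q^n = 43046721, Hamming bound = 1304446, |C| = 569663 ≤ bound (satisfied).

Step 1: Compute V_q(n, t) = Σ_{j=0}^1 C(n, j) (q−1)^j.
  j = 0: C(16,0)·(2)^0 = 1·1 = 1.
  j = 1: C(16,1)·(2)^1 = 16·2 = 32.
  V_q(n, t) = 1 + 32 = 33.
Step 2: q^n = 3^16 = 43046721.
Step 3: Hamming bound ⌊q^n / V_q(n,t)⌋ = ⌊43046721/33⌋ = 1304446.
Step 4: Compare |C| = 569663 to 1304446: satisfied.
The claimed |C| lies below the Hamming bound.


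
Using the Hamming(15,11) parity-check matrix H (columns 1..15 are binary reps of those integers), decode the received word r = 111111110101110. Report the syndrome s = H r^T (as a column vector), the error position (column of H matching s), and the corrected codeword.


s = (1, 1, 0, 1)^T, error position = 13, corrected codeword c = 111111110101010

Compute s = H r^T mod 2 one row at a time:
  s_1 = 1 + 0 + 1 + 0 + 1 + 1 + 1 + 0 = 5 ≡ 1 (mod 2).
  s_2 = 1 + 1 + 1 + 1 + 1 + 1 + 1 + 0 = 7 ≡ 1 (mod 2).
  s_3 = 1 + 1 + 1 + 1 + 1 + 0 + 1 + 0 = 6 ≡ 0 (mod 2).
  s_4 = 1 + 1 + 1 + 1 + 0 + 0 + 1 + 0 = 5 ≡ 1 (mod 2).
s = (1, 1, 0, 1)^T — this equals column 13 of H (binary 1101), so error is at position 13.
Correct: flip bit 13 of r = 111111110101110 to get c = 111111110101010.


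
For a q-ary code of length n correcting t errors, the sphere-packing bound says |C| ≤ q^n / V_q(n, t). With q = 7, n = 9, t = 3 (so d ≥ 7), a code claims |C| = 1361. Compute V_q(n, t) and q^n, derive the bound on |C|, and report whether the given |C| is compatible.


V_q(n, t) = 19495, q^n = 40353607, Hamming bound = 2069, |C| = 1361 ≤ bound (satisfied).

Step 1: Compute V_q(n, t) = Σ_{j=0}^3 C(n, j) (q−1)^j.
  j = 0: C(9,0)·(6)^0 = 1·1 = 1.
  j = 1: C(9,1)·(6)^1 = 9·6 = 54.
  j = 2: C(9,2)·(6)^2 = 36·36 = 1296.
  j = 3: C(9,3)·(6)^3 = 84·216 = 18144.
  V_q(n, t) = 1 + 54 + 1296 + 18144 = 19495.
Step 2: q^n = 7^9 = 40353607.
Step 3: Hamming bound ⌊q^n / V_q(n,t)⌋ = ⌊40353607/19495⌋ = 2069.
Step 4: Compare |C| = 1361 to 2069: satisfied.
The claimed |C| lies below the Hamming bound.


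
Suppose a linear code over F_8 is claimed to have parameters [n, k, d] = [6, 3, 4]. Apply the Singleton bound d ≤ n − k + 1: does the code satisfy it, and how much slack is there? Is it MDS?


Singleton RHS = n − k + 1 = 4, slack = 0, bound satisfied, MDS.

Singleton bound: d ≤ n − k + 1.
Here n = 6, k = 3, so n − k + 1 = 4.
Given d = 4, check d ≤ 4: YES.
Slack = (n − k + 1) − d = 0.
The code is MDS (slack = 0).
Description: the claimed parameters are [6, 3, 4]_8; such a code would be MDS (meets Singleton bound).


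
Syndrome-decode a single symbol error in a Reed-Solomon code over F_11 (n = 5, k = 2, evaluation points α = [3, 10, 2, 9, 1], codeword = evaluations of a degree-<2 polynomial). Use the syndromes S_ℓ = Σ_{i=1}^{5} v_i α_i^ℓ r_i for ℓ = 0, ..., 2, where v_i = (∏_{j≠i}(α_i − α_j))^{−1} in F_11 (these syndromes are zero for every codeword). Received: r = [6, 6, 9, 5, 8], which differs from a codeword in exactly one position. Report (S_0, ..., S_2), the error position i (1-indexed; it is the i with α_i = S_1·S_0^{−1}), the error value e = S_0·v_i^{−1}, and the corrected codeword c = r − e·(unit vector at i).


S = (1, 3, 9), error at position 1, error magnitude e = 7, c = [10, 6, 9, 5, 8].

Step 1: column multipliers v_i = (∏_{j≠i}(α_i − α_j))^{−1} mod 11.
  i = 1 (α = 3): (3−10)(3−2)(3−9)(3−1) = (−7)·1·(−6)·2 = 84 ≡ 7, so v_1 = 7^{−1} = 8 (mod 11).
  i = 2 (α = 10): (10−3)(10−2)(10−9)(10−1) = 7·8·1·9 = 504 ≡ 9, so v_2 = 9^{−1} = 5 (mod 11).
  i = 3 (α = 2): (2−3)(2−10)(2−9)(2−1) = (−1)·(−8)·(−7)·1 = −56 ≡ 10, so v_3 = 10^{−1} = 10 (mod 11).
  i = 4 (α = 9): (9−3)(9−10)(9−2)(9−1) = 6·(−1)·7·8 = −336 ≡ 5, so v_4 = 5^{−1} = 9 (mod 11).
  i = 5 (α = 1): (1−3)(1−10)(1−2)(1−9) = (−2)·(−9)·(−1)·(−8) = 144 ≡ 1, so v_5 = 1^{−1} = 1 (mod 11).
  v = [8, 5, 10, 9, 1].
Step 2: syndromes of r = [6, 6, 9, 5, 8] (all sums mod 11).
  S_0 = Σ v_i r_i = 8·6 + 5·6 + 10·9 + 9·5 + 1·8 = 221 ≡ 1.
  S_1 = Σ v_i α_i r_i = 8·3·6 + 5·10·6 + 10·2·9 + 9·9·5 + 1·1·8 = 1037 ≡ 3.
  α_i^2 mod 11 = [9, 1, 4, 4, 1].
  S_2 = Σ v_i α_i^2 r_i = 8·9·6 + 5·1·6 + 10·4·9 + 9·4·5 + 1·1·8 = 1010 ≡ 9.
  S = (1, 3, 9) ≠ 0, so r is not a codeword (an error is present).
Step 3: locate the error. For a single error e at position i, S_ℓ = v_i·e·α_i^ℓ, so α_err = S_1/S_0.
  S_0^{−1} = 1^{−1} = 1 (mod 11), so α_err = 3·1 = 3 ≡ 3 = α_1. Error position i = 1.
  Consistency check: S_2/S_1 = 9·4 = 36 ≡ 3 = α_err ✓ (single-error assumption holds).
Step 4: error magnitude e = S_0/v_1 = S_0·∏_{j≠1}(α_1 − α_j) = 1·7 = 7 ≡ 7 (mod 11).
Step 5: correct position 1: c_1 = r_1 − e = 6 − 7 ≡ 10 (mod 11). Hence c = [10, 6, 9, 5, 8].
  Check: interpolating c through the α_i gives m(x) = 7 + 1·x (degree < 2) with m(α_i) = c_i for every i, so c is indeed a codeword.


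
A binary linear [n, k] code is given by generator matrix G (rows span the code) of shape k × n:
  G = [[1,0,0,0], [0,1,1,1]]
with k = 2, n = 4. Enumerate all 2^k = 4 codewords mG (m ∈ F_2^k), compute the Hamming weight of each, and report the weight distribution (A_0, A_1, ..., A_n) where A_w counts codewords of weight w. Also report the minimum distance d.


Weight distribution: A_0 = 1, A_1 = 1, A_3 = 1, A_4 = 1. Minimum distance d = 1.

Enumerate all 2^2 = 4 messages m ∈ F_2^2.
For each, compute codeword c = mG in F_2^4, then tally its weight.
  m = 00 → c = 0000, weight = 0.
  m = 10 → c = 1000, weight = 1.
  m = 01 → c = 0111, weight = 3.
  m = 11 → c = 1111, weight = 4.
Tally weights:
  weight 0: 1 codewords.
  weight 1: 1 codewords.
  weight 3: 1 codewords.
  weight 4: 1 codewords.
Minimum distance d = smallest w > 0 with A_w > 0 = 1.
Sanity: Σ A_w = 4 = 2^2 = 4 ✓.


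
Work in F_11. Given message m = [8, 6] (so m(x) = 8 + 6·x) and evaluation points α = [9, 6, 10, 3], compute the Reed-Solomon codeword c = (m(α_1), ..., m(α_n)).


c = [7, 0, 2, 4]

Message polynomial: m(x) = 8 + 6·x (mod 11).
For each evaluation point α_i, compute m(α_i) mod 11:
  α_1 = 9: Horner steps 6 → 7, so m(9) = 7.
  α_2 = 6: Horner steps 6 → 0, so m(6) = 0.
  α_3 = 10: Horner steps 6 → 2, so m(10) = 2.
  α_4 = 3: Horner steps 6 → 4, so m(3) = 4.
Codeword c = [7, 0, 2, 4] ∈ F_11^4.


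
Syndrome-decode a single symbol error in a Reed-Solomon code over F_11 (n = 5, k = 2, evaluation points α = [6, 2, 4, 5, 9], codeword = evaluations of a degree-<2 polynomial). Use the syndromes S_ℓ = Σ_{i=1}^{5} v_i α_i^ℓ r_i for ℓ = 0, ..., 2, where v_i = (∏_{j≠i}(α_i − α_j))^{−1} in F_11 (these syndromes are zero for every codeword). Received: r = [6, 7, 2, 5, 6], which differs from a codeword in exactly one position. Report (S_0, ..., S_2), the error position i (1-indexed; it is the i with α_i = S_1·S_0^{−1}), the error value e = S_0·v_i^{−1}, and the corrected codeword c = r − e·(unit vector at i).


S = (1, 6, 3), error at position 1, error magnitude e = 9, c = [8, 7, 2, 5, 6].

Step 1: column multipliers v_i = (∏_{j≠i}(α_i − α_j))^{−1} mod 11.
  i = 1 (α = 6): (6−2)(6−4)(6−5)(6−9) = 4·2·1·(−3) = −24 ≡ 9, so v_1 = 9^{−1} = 5 (mod 11).
  i = 2 (α = 2): (2−6)(2−4)(2−5)(2−9) = (−4)·(−2)·(−3)·(−7) = 168 ≡ 3, so v_2 = 3^{−1} = 4 (mod 11).
  i = 3 (α = 4): (4−6)(4−2)(4−5)(4−9) = (−2)·2·(−1)·(−5) = −20 ≡ 2, so v_3 = 2^{−1} = 6 (mod 11).
  i = 4 (α = 5): (5−6)(5−2)(5−4)(5−9) = (−1)·3·1·(−4) = 12 ≡ 1, so v_4 = 1^{−1} = 1 (mod 11).
  i = 5 (α = 9): (9−6)(9−2)(9−4)(9−5) = 3·7·5·4 = 420 ≡ 2, so v_5 = 2^{−1} = 6 (mod 11).
  v = [5, 4, 6, 1, 6].
Step 2: syndromes of r = [6, 7, 2, 5, 6] (all sums mod 11).
  S_0 = Σ v_i r_i = 5·6 + 4·7 + 6·2 + 1·5 + 6·6 = 111 ≡ 1.
  S_1 = Σ v_i α_i r_i = 5·6·6 + 4·2·7 + 6·4·2 + 1·5·5 + 6·9·6 = 633 ≡ 6.
  α_i^2 mod 11 = [3, 4, 5, 3, 4].
  S_2 = Σ v_i α_i^2 r_i = 5·3·6 + 4·4·7 + 6·5·2 + 1·3·5 + 6·4·6 = 421 ≡ 3.
  S = (1, 6, 3) ≠ 0, so r is not a codeword (an error is present).
Step 3: locate the error. For a single error e at position i, S_ℓ = v_i·e·α_i^ℓ, so α_err = S_1/S_0.
  S_0^{−1} = 1^{−1} = 1 (mod 11), so α_err = 6·1 = 6 ≡ 6 = α_1. Error position i = 1.
  Consistency check: S_2/S_1 = 3·2 = 6 ≡ 6 = α_err ✓ (single-error assumption holds).
Step 4: error magnitude e = S_0/v_1 = S_0·∏_{j≠1}(α_1 − α_j) = 1·9 = 9 ≡ 9 (mod 11).
Step 5: correct position 1: c_1 = r_1 − e = 6 − 9 ≡ 8 (mod 11). Hence c = [8, 7, 2, 5, 6].
  Check: interpolating c through the α_i gives m(x) = 1 + 3·x (degree < 2) with m(α_i) = c_i for every i, so c is indeed a codeword.


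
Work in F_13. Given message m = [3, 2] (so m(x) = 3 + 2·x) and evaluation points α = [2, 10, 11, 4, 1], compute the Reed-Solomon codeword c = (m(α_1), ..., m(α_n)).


c = [7, 10, 12, 11, 5]

Message polynomial: m(x) = 3 + 2·x (mod 13).
For each evaluation point α_i, compute m(α_i) mod 13:
  α_1 = 2: Horner steps 2 → 7, so m(2) = 7.
  α_2 = 10: Horner steps 2 → 10, so m(10) = 10.
  α_3 = 11: Horner steps 2 → 12, so m(11) = 12.
  α_4 = 4: Horner steps 2 → 11, so m(4) = 11.
  α_5 = 1: Horner steps 2 → 5, so m(1) = 5.
Codeword c = [7, 10, 12, 11, 5] ∈ F_13^5.


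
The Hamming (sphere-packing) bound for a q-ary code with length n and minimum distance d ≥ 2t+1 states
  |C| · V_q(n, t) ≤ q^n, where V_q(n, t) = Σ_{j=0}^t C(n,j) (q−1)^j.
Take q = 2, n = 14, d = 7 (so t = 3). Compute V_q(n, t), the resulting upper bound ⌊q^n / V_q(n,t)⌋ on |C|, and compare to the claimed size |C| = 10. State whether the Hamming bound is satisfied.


V_q(n, t) = 470, q^n = 16384, Hamming bound = 34, |C| = 10 ≤ bound (satisfied).

Step 1: Compute V_q(n, t) = Σ_{j=0}^3 C(n, j) (q−1)^j.
  j = 0: C(14,0)·(1)^0 = 1·1 = 1.
  j = 1: C(14,1)·(1)^1 = 14·1 = 14.
  j = 2: C(14,2)·(1)^2 = 91·1 = 91.
  j = 3: C(14,3)·(1)^3 = 364·1 = 364.
  V_q(n, t) = 1 + 14 + 91 + 364 = 470.
Step 2: q^n = 2^14 = 16384.
Step 3: Hamming bound ⌊q^n / V_q(n,t)⌋ = ⌊16384/470⌋ = 34.
Step 4: Compare |C| = 10 to 34: satisfied.
The claimed |C| lies below the Hamming bound.


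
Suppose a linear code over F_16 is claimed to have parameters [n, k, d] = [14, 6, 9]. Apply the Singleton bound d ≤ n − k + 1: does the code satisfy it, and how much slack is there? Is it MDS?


Singleton RHS = n − k + 1 = 9, slack = 0, bound satisfied, MDS.

Singleton bound: d ≤ n − k + 1.
Here n = 14, k = 6, so n − k + 1 = 9.
Given d = 9, check d ≤ 9: YES.
Slack = (n − k + 1) − d = 0.
The code is MDS (slack = 0).
Description: the claimed parameters are [14, 6, 9]_16; such a code would be MDS (meets Singleton bound).


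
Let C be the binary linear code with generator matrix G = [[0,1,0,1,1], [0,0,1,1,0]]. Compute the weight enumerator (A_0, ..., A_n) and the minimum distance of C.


Weight distribution: A_0 = 1, A_2 = 1, A_3 = 2. Minimum distance d = 2.

Enumerate all 2^2 = 4 messages m ∈ F_2^2.
For each, compute codeword c = mG in F_2^5, then tally its weight.
  m = 00 → c = 00000, weight = 0.
  m = 10 → c = 01011, weight = 3.
  m = 01 → c = 00110, weight = 2.
  m = 11 → c = 01101, weight = 3.
Tally weights:
  weight 0: 1 codewords.
  weight 2: 1 codewords.
  weight 3: 2 codewords.
Minimum distance d = smallest w > 0 with A_w > 0 = 2.
Sanity: Σ A_w = 4 = 2^2 = 4 ✓.


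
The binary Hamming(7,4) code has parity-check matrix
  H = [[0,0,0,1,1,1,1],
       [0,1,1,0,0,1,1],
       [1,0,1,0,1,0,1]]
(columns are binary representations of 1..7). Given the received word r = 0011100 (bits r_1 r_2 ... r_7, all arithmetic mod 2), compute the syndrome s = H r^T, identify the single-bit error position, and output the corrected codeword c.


s = (0, 1, 0)^T, error position = 2, corrected codeword c = 0111100

Compute s = H r^T mod 2 one row at a time:
  s_1 = 1 + 1 + 0 + 0 = 2 ≡ 0 (mod 2).
  s_2 = 0 + 1 + 0 + 0 = 1 ≡ 1 (mod 2).
  s_3 = 0 + 1 + 1 + 0 = 2 ≡ 0 (mod 2).
s = (0, 1, 0)^T — this equals column 2 of H (binary 010), so error is at position 2.
Correct: flip bit 2 of r = 0011100 to get c = 0111100.


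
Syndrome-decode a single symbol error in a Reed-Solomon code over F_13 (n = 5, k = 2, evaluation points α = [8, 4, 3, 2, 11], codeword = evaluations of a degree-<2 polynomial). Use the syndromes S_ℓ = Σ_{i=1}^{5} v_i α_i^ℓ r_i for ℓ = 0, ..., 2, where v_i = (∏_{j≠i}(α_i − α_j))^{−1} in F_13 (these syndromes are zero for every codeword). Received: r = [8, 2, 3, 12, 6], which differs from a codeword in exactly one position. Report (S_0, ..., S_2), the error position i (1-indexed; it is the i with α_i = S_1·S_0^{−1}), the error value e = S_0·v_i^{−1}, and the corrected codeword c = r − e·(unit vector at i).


S = (4, 12, 10), error at position 3, error magnitude e = 9, c = [8, 2, 7, 12, 6].

Step 1: column multipliers v_i = (∏_{j≠i}(α_i − α_j))^{−1} mod 13.
  i = 1 (α = 8): (8−4)(8−3)(8−2)(8−11) = 4·5·6·(−3) = −360 ≡ 4, so v_1 = 4^{−1} = 10 (mod 13).
  i = 2 (α = 4): (4−8)(4−3)(4−2)(4−11) = (−4)·1·2·(−7) = 56 ≡ 4, so v_2 = 4^{−1} = 10 (mod 13).
  i = 3 (α = 3): (3−8)(3−4)(3−2)(3−11) = (−5)·(−1)·1·(−8) = −40 ≡ 12, so v_3 = 12^{−1} = 12 (mod 13).
  i = 4 (α = 2): (2−8)(2−4)(2−3)(2−11) = (−6)·(−2)·(−1)·(−9) = 108 ≡ 4, so v_4 = 4^{−1} = 10 (mod 13).
  i = 5 (α = 11): (11−8)(11−4)(11−3)(11−2) = 3·7·8·9 = 1512 ≡ 4, so v_5 = 4^{−1} = 10 (mod 13).
  v = [10, 10, 12, 10, 10].
Step 2: syndromes of r = [8, 2, 3, 12, 6] (all sums mod 13).
  S_0 = Σ v_i r_i = 10·8 + 10·2 + 12·3 + 10·12 + 10·6 = 316 ≡ 4.
  S_1 = Σ v_i α_i r_i = 10·8·8 + 10·4·2 + 12·3·3 + 10·2·12 + 10·11·6 = 1728 ≡ 12.
  α_i^2 mod 13 = [12, 3, 9, 4, 4].
  S_2 = Σ v_i α_i^2 r_i = 10·12·8 + 10·3·2 + 12·9·3 + 10·4·12 + 10·4·6 = 2064 ≡ 10.
  S = (4, 12, 10) ≠ 0, so r is not a codeword (an error is present).
Step 3: locate the error. For a single error e at position i, S_ℓ = v_i·e·α_i^ℓ, so α_err = S_1/S_0.
  S_0^{−1} = 4^{−1} = 10 (mod 13), so α_err = 12·10 = 120 ≡ 3 = α_3. Error position i = 3.
  Consistency check: S_2/S_1 = 10·12 = 120 ≡ 3 = α_err ✓ (single-error assumption holds).
Step 4: error magnitude e = S_0/v_3 = S_0·∏_{j≠3}(α_3 − α_j) = 4·12 = 48 ≡ 9 (mod 13).
Step 5: correct position 3: c_3 = r_3 − e = 3 − 9 ≡ 7 (mod 13). Hence c = [8, 2, 7, 12, 6].
  Check: interpolating c through the α_i gives m(x) = 9 + 8·x (degree < 2) with m(α_i) = c_i for every i, so c is indeed a codeword.


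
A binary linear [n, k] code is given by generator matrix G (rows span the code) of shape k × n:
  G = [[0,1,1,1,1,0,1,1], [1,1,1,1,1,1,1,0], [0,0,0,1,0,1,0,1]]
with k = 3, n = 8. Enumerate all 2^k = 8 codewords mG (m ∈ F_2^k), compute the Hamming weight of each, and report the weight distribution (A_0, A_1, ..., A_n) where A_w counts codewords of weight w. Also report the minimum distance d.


Weight distribution: A_0 = 1, A_2 = 1, A_3 = 2, A_5 = 1, A_6 = 2, A_7 = 1. Minimum distance d = 2.

Enumerate all 2^3 = 8 messages m ∈ F_2^3.
For each, compute codeword c = mG in F_2^8, then tally its weight.
  m = 000 → c = 00000000, weight = 0.
  m = 100 → c = 01111011, weight = 6.
  m = 010 → c = 11111110, weight = 7.
  m = 110 → c = 10000101, weight = 3.
  m = 001 → c = 00010101, weight = 3.
  m = 101 → c = 01101110, weight = 5.
  m = 011 → c = 11101011, weight = 6.
  m = 111 → c = 10010000, weight = 2.
Tally weights:
  weight 0: 1 codewords.
  weight 2: 1 codewords.
  weight 3: 2 codewords.
  weight 5: 1 codewords.
  weight 6: 2 codewords.
  weight 7: 1 codewords.
Minimum distance d = smallest w > 0 with A_w > 0 = 2.
Sanity: Σ A_w = 8 = 2^3 = 8 ✓.


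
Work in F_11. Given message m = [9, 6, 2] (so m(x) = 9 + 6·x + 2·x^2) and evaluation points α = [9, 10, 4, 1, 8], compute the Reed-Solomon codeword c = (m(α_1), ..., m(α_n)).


c = [5, 5, 10, 6, 9]

Message polynomial: m(x) = 9 + 6·x + 2·x^2 (mod 11).
For each evaluation point α_i, compute m(α_i) mod 11:
  α_1 = 9: Horner steps 2 → 2 → 5, so m(9) = 5.
  α_2 = 10: Horner steps 2 → 4 → 5, so m(10) = 5.
  α_3 = 4: Horner steps 2 → 3 → 10, so m(4) = 10.
  α_4 = 1: Horner steps 2 → 8 → 6, so m(1) = 6.
  α_5 = 8: Horner steps 2 → 0 → 9, so m(8) = 9.
Codeword c = [5, 5, 10, 6, 9] ∈ F_11^5.


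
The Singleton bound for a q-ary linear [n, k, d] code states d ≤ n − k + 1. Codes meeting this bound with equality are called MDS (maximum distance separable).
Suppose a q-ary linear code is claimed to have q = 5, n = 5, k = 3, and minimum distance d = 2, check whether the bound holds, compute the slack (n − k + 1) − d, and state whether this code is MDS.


Singleton RHS = n − k + 1 = 3, slack = 1, bound satisfied, not MDS.

Singleton bound: d ≤ n − k + 1.
Here n = 5, k = 3, so n − k + 1 = 3.
Given d = 2, check d ≤ 3: YES.
Slack = (n − k + 1) − d = 1.
The code is NOT MDS (slack = 1 > 0).
Description: the claimed parameters are [5, 3, 2]_5; such a code would be non-MDS.


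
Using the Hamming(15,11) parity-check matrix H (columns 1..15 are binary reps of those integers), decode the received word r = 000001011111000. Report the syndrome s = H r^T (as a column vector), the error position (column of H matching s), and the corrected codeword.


s = (1, 0, 1, 0)^T, error position = 10, corrected codeword c = 000001011011000

Compute s = H r^T mod 2 one row at a time:
  s_1 = 1 + 1 + 1 + 1 + 1 + 0 + 0 + 0 = 5 ≡ 1 (mod 2).
  s_2 = 0 + 0 + 1 + 0 + 1 + 0 + 0 + 0 = 2 ≡ 0 (mod 2).
  s_3 = 0 + 0 + 1 + 0 + 1 + 1 + 0 + 0 = 3 ≡ 1 (mod 2).
  s_4 = 0 + 0 + 0 + 0 + 1 + 1 + 0 + 0 = 2 ≡ 0 (mod 2).
s = (1, 0, 1, 0)^T — this equals column 10 of H (binary 1010), so error is at position 10.
Correct: flip bit 10 of r = 000001011111000 to get c = 000001011011000.


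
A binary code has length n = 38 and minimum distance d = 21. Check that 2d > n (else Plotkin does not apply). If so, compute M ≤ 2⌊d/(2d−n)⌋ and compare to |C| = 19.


Plotkin bound M ≤ 10; given |C| = 19 > bound (violated).

Check applicability: 2d = 42, n = 38.
2d − n = 4 > 0, so Plotkin applies.
Compute d/(2d−n) = 21/4 ≈ 5.2500.
⌊d/(2d−n)⌋ = 5.
Plotkin bound: M ≤ 2·5 = 10.
Given |C| = 19, check: VIOLATED.
This |C| is above the Plotkin bound, so no binary code with n = 38, d = 21 and 19 codewords exists.


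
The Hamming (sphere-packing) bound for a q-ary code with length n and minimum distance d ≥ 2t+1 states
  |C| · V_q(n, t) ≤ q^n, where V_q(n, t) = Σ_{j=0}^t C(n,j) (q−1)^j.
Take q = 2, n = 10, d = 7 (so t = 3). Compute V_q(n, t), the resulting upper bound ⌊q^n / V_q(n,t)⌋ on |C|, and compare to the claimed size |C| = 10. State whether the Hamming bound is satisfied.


V_q(n, t) = 176, q^n = 1024, Hamming bound = 5, |C| = 10 > bound (violated).

Step 1: Compute V_q(n, t) = Σ_{j=0}^3 C(n, j) (q−1)^j.
  j = 0: C(10,0)·(1)^0 = 1·1 = 1.
  j = 1: C(10,1)·(1)^1 = 10·1 = 10.
  j = 2: C(10,2)·(1)^2 = 45·1 = 45.
  j = 3: C(10,3)·(1)^3 = 120·1 = 120.
  V_q(n, t) = 1 + 10 + 45 + 120 = 176.
Step 2: q^n = 2^10 = 1024.
Step 3: Hamming bound ⌊q^n / V_q(n,t)⌋ = ⌊1024/176⌋ = 5.
Step 4: Compare |C| = 10 to 5: violated.
The claimed |C| lies above the Hamming bound, so no 2-ary code of length 10 with d ≥ 7 can have 10 codewords.


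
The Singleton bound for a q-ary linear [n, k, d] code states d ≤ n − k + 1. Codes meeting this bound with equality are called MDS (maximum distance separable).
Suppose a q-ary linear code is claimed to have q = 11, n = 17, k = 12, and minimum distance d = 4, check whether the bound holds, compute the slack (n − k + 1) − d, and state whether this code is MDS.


Singleton RHS = n − k + 1 = 6, slack = 2, bound satisfied, not MDS.

Singleton bound: d ≤ n − k + 1.
Here n = 17, k = 12, so n − k + 1 = 6.
Given d = 4, check d ≤ 6: YES.
Slack = (n − k + 1) − d = 2.
The code is NOT MDS (slack = 2 > 0).
Description: the claimed parameters are [17, 12, 4]_11; such a code would be non-MDS.


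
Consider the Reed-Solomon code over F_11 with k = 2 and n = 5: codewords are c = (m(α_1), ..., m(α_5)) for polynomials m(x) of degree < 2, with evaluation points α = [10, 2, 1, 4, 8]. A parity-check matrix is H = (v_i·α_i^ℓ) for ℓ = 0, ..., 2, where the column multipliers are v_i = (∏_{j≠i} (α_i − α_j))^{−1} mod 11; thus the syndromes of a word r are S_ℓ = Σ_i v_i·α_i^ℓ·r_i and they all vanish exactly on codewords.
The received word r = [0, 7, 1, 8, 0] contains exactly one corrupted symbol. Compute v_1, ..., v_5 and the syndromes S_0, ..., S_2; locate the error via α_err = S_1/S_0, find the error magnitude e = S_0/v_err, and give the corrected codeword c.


S = (9, 6, 4), error at position 5, error magnitude e = 1, c = [0, 7, 1, 8, 10].

Step 1: column multipliers v_i = (∏_{j≠i}(α_i − α_j))^{−1} mod 11.
  i = 1 (α = 10): (10−2)(10−1)(10−4)(10−8) = 8·9·6·2 = 864 ≡ 6, so v_1 = 6^{−1} = 2 (mod 11).
  i = 2 (α = 2): (2−10)(2−1)(2−4)(2−8) = (−8)·1·(−2)·(−6) = −96 ≡ 3, so v_2 = 3^{−1} = 4 (mod 11).
  i = 3 (α = 1): (1−10)(1−2)(1−4)(1−8) = (−9)·(−1)·(−3)·(−7) = 189 ≡ 2, so v_3 = 2^{−1} = 6 (mod 11).
  i = 4 (α = 4): (4−10)(4−2)(4−1)(4−8) = (−6)·2·3·(−4) = 144 ≡ 1, so v_4 = 1^{−1} = 1 (mod 11).
  i = 5 (α = 8): (8−10)(8−2)(8−1)(8−4) = (−2)·6·7·4 = −336 ≡ 5, so v_5 = 5^{−1} = 9 (mod 11).
  v = [2, 4, 6, 1, 9].
Step 2: syndromes of r = [0, 7, 1, 8, 0] (all sums mod 11).
  S_0 = Σ v_i r_i = 2·0 + 4·7 + 6·1 + 1·8 + 9·0 = 42 ≡ 9.
  S_1 = Σ v_i α_i r_i = 2·10·0 + 4·2·7 + 6·1·1 + 1·4·8 + 9·8·0 = 94 ≡ 6.
  α_i^2 mod 11 = [1, 4, 1, 5, 9].
  S_2 = Σ v_i α_i^2 r_i = 2·1·0 + 4·4·7 + 6·1·1 + 1·5·8 + 9·9·0 = 158 ≡ 4.
  S = (9, 6, 4) ≠ 0, so r is not a codeword (an error is present).
Step 3: locate the error. For a single error e at position i, S_ℓ = v_i·e·α_i^ℓ, so α_err = S_1/S_0.
  S_0^{−1} = 9^{−1} = 5 (mod 11), so α_err = 6·5 = 30 ≡ 8 = α_5. Error position i = 5.
  Consistency check: S_2/S_1 = 4·2 = 8 ≡ 8 = α_err ✓ (single-error assumption holds).
Step 4: error magnitude e = S_0/v_5 = S_0·∏_{j≠5}(α_5 − α_j) = 9·5 = 45 ≡ 1 (mod 11).
Step 5: correct position 5: c_5 = r_5 − e = 0 − 1 ≡ 10 (mod 11). Hence c = [0, 7, 1, 8, 10].
  Check: interpolating c through the α_i gives m(x) = 6 + 6·x (degree < 2) with m(α_i) = c_i for every i, so c is indeed a codeword.


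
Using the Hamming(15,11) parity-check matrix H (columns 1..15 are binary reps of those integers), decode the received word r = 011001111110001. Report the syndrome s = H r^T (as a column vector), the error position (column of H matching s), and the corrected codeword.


s = (1, 1, 1, 1)^T, error position = 15, corrected codeword c = 011001111110000

Compute s = H r^T mod 2 one row at a time:
  s_1 = 1 + 1 + 1 + 1 + 0 + 0 + 0 + 1 = 5 ≡ 1 (mod 2).
  s_2 = 0 + 0 + 1 + 1 + 0 + 0 + 0 + 1 = 3 ≡ 1 (mod 2).
  s_3 = 1 + 1 + 1 + 1 + 1 + 1 + 0 + 1 = 7 ≡ 1 (mod 2).
  s_4 = 0 + 1 + 0 + 1 + 1 + 1 + 0 + 1 = 5 ≡ 1 (mod 2).
s = (1, 1, 1, 1)^T — this equals column 15 of H (binary 1111), so error is at position 15.
Correct: flip bit 15 of r = 011001111110001 to get c = 011001111110000.


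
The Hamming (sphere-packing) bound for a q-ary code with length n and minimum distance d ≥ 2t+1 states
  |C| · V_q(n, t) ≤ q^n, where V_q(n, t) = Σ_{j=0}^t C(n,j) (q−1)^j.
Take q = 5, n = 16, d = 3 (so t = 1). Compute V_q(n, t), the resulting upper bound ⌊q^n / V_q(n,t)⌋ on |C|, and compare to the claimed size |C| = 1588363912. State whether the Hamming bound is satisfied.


V_q(n, t) = 65, q^n = 152587890625, Hamming bound = 2347506009, |C| = 1588363912 ≤ bound (satisfied).

Step 1: Compute V_q(n, t) = Σ_{j=0}^1 C(n, j) (q−1)^j.
  j = 0: C(16,0)·(4)^0 = 1·1 = 1.
  j = 1: C(16,1)·(4)^1 = 16·4 = 64.
  V_q(n, t) = 1 + 64 = 65.
Step 2: q^n = 5^16 = 152587890625.
Step 3: Hamming bound ⌊q^n / V_q(n,t)⌋ = ⌊152587890625/65⌋ = 2347506009.
Step 4: Compare |C| = 1588363912 to 2347506009: satisfied.
The claimed |C| lies below the Hamming bound.


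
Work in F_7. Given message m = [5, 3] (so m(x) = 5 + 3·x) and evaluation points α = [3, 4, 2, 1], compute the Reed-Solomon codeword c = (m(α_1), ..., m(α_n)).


c = [0, 3, 4, 1]

Message polynomial: m(x) = 5 + 3·x (mod 7).
For each evaluation point α_i, compute m(α_i) mod 7:
  α_1 = 3: Horner steps 3 → 0, so m(3) = 0.
  α_2 = 4: Horner steps 3 → 3, so m(4) = 3.
  α_3 = 2: Horner steps 3 → 4, so m(2) = 4.
  α_4 = 1: Horner steps 3 → 1, so m(1) = 1.
Codeword c = [0, 3, 4, 1] ∈ F_7^4.


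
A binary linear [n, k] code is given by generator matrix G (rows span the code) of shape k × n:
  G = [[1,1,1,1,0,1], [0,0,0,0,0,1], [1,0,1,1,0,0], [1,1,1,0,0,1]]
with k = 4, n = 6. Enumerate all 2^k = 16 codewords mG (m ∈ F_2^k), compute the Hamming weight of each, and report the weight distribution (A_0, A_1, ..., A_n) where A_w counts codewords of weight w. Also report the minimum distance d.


Weight distribution: A_0 = 1, A_1 = 3, A_2 = 4, A_3 = 4, A_4 = 3, A_5 = 1. Minimum distance d = 1.

Enumerate all 2^4 = 16 messages m ∈ F_2^4.
For each, compute codeword c = mG in F_2^6, then tally its weight.
  m = 0000 → c = 000000, weight = 0.
  m = 1000 → c = 111101, weight = 5.
  m = 0100 → c = 000001, weight = 1.
  m = 1100 → c = 111100, weight = 4.
  m = 0010 → c = 101100, weight = 3.
  m = 1010 → c = 010001, weight = 2.
  m = 0110 → c = 101101, weight = 4.
  m = 1110 → c = 010000, weight = 1.
  m = 0001 → c = 111001, weight = 4.
  m = 1001 → c = 000100, weight = 1.
  m = 0101 → c = 111000, weight = 3.
  m = 1101 → c = 000101, weight = 2.
  m = 0011 → c = 010101, weight = 3.
  m = 1011 → c = 101000, weight = 2.
  m = 0111 → c = 010100, weight = 2.
  m = 1111 → c = 101001, weight = 3.
Tally weights:
  weight 0: 1 codewords.
  weight 1: 3 codewords.
  weight 2: 4 codewords.
  weight 3: 4 codewords.
  weight 4: 3 codewords.
  weight 5: 1 codewords.
Minimum distance d = smallest w > 0 with A_w > 0 = 1.
Sanity: Σ A_w = 16 = 2^4 = 16 ✓.


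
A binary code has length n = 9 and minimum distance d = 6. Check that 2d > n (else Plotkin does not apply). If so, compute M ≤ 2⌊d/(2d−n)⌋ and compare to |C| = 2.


Plotkin bound M ≤ 4; given |C| = 2 ≤ bound (satisfied).

Check applicability: 2d = 12, n = 9.
2d − n = 3 > 0, so Plotkin applies.
Compute d/(2d−n) = 6/3 ≈ 2.0000.
⌊d/(2d−n)⌋ = 2.
Plotkin bound: M ≤ 2·2 = 4.
Given |C| = 2, check: satisfied.
This |C| is below the Plotkin bound.


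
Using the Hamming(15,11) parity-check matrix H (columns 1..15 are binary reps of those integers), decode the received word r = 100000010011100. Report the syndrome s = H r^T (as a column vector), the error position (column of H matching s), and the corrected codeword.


s = (0, 0, 1, 1)^T, error position = 3, corrected codeword c = 101000010011100

Compute s = H r^T mod 2 one row at a time:
  s_1 = 1 + 0 + 0 + 1 + 1 + 1 + 0 + 0 = 4 ≡ 0 (mod 2).
  s_2 = 0 + 0 + 0 + 0 + 1 + 1 + 0 + 0 = 2 ≡ 0 (mod 2).
  s_3 = 0 + 0 + 0 + 0 + 0 + 1 + 0 + 0 = 1 ≡ 1 (mod 2).
  s_4 = 1 + 0 + 0 + 0 + 0 + 1 + 1 + 0 = 3 ≡ 1 (mod 2).
s = (0, 0, 1, 1)^T — this equals column 3 of H (binary 0011), so error is at position 3.
Correct: flip bit 3 of r = 100000010011100 to get c = 101000010011100.


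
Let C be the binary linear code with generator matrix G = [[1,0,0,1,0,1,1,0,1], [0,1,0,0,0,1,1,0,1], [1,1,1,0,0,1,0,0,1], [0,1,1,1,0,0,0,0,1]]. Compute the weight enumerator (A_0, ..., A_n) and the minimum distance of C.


Weight distribution: A_0 = 1, A_2 = 2, A_3 = 4, A_4 = 5, A_5 = 4. Minimum distance d = 2.

Enumerate all 2^4 = 16 messages m ∈ F_2^4.
For each, compute codeword c = mG in F_2^9, then tally its weight.
  m = 0000 → c = 000000000, weight = 0.
  m = 1000 → c = 100101101, weight = 5.
  m = 0100 → c = 010001101, weight = 4.
  m = 1100 → c = 110100000, weight = 3.
  m = 0010 → c = 111001001, weight = 5.
  m = 1010 → c = 011100100, weight = 4.
  m = 0110 → c = 101000100, weight = 3.
  m = 1110 → c = 001101001, weight = 4.
  m = 0001 → c = 011100001, weight = 4.
  m = 1001 → c = 111001100, weight = 5.
  m = 0101 → c = 001101100, weight = 4.
  m = 1101 → c = 101000001, weight = 3.
  m = 0011 → c = 100101000, weight = 3.
  m = 1011 → c = 000000101, weight = 2.
  m = 0111 → c = 110100101, weight = 5.
  m = 1111 → c = 010001000, weight = 2.
Tally weights:
  weight 0: 1 codewords.
  weight 2: 2 codewords.
  weight 3: 4 codewords.
  weight 4: 5 codewords.
  weight 5: 4 codewords.
Minimum distance d = smallest w > 0 with A_w > 0 = 2.
Sanity: Σ A_w = 16 = 2^4 = 16 ✓.


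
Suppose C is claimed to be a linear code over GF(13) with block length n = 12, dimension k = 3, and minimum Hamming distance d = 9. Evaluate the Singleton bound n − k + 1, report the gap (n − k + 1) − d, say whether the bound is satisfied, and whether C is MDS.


Singleton RHS = n − k + 1 = 10, slack = 1, bound satisfied, not MDS.

Singleton bound: d ≤ n − k + 1.
Here n = 12, k = 3, so n − k + 1 = 10.
Given d = 9, check d ≤ 10: YES.
Slack = (n − k + 1) − d = 1.
The code is NOT MDS (slack = 1 > 0).
Description: the claimed parameters are [12, 3, 9]_13; such a code would be non-MDS.


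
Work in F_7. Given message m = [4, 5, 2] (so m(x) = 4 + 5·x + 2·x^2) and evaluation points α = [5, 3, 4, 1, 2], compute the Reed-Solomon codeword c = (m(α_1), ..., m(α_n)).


c = [2, 2, 0, 4, 1]

Message polynomial: m(x) = 4 + 5·x + 2·x^2 (mod 7).
For each evaluation point α_i, compute m(α_i) mod 7:
  α_1 = 5: Horner steps 2 → 1 → 2, so m(5) = 2.
  α_2 = 3: Horner steps 2 → 4 → 2, so m(3) = 2.
  α_3 = 4: Horner steps 2 → 6 → 0, so m(4) = 0.
  α_4 = 1: Horner steps 2 → 0 → 4, so m(1) = 4.
  α_5 = 2: Horner steps 2 → 2 → 1, so m(2) = 1.
Codeword c = [2, 2, 0, 4, 1] ∈ F_7^5.


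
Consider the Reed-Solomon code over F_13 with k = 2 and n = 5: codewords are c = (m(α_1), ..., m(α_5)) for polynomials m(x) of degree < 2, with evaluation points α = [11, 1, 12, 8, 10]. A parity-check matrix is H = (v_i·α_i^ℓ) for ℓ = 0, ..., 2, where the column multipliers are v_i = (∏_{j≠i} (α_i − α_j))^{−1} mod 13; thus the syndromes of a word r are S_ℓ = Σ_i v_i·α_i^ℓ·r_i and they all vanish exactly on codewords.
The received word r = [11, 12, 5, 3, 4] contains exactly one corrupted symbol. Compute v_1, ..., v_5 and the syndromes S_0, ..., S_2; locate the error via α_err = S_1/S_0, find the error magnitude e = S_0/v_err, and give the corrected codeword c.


S = (6, 6, 6), error at position 2, error magnitude e = 6, c = [11, 6, 5, 3, 4].

Step 1: column multipliers v_i = (∏_{j≠i}(α_i − α_j))^{−1} mod 13.
  i = 1 (α = 11): (11−1)(11−12)(11−8)(11−10) = 10·(−1)·3·1 = −30 ≡ 9, so v_1 = 9^{−1} = 3 (mod 13).
  i = 2 (α = 1): (1−11)(1−12)(1−8)(1−10) = (−10)·(−11)·(−7)·(−9) = 6930 ≡ 1, so v_2 = 1^{−1} = 1 (mod 13).
  i = 3 (α = 12): (12−11)(12−1)(12−8)(12−10) = 1·11·4·2 = 88 ≡ 10, so v_3 = 10^{−1} = 4 (mod 13).
  i = 4 (α = 8): (8−11)(8−1)(8−12)(8−10) = (−3)·7·(−4)·(−2) = −168 ≡ 1, so v_4 = 1^{−1} = 1 (mod 13).
  i = 5 (α = 10): (10−11)(10−1)(10−12)(10−8) = (−1)·9·(−2)·2 = 36 ≡ 10, so v_5 = 10^{−1} = 4 (mod 13).
  v = [3, 1, 4, 1, 4].
Step 2: syndromes of r = [11, 12, 5, 3, 4] (all sums mod 13).
  S_0 = Σ v_i r_i = 3·11 + 1·12 + 4·5 + 1·3 + 4·4 = 84 ≡ 6.
  S_1 = Σ v_i α_i r_i = 3·11·11 + 1·1·12 + 4·12·5 + 1·8·3 + 4·10·4 = 799 ≡ 6.
  α_i^2 mod 13 = [4, 1, 1, 12, 9].
  S_2 = Σ v_i α_i^2 r_i = 3·4·11 + 1·1·12 + 4·1·5 + 1·12·3 + 4·9·4 = 344 ≡ 6.
  S = (6, 6, 6) ≠ 0, so r is not a codeword (an error is present).
Step 3: locate the error. For a single error e at position i, S_ℓ = v_i·e·α_i^ℓ, so α_err = S_1/S_0.
  S_0^{−1} = 6^{−1} = 11 (mod 13), so α_err = 6·11 = 66 ≡ 1 = α_2. Error position i = 2.
  Consistency check: S_2/S_1 = 6·11 = 66 ≡ 1 = α_err ✓ (single-error assumption holds).
Step 4: error magnitude e = S_0/v_2 = S_0·∏_{j≠2}(α_2 − α_j) = 6·1 = 6 ≡ 6 (mod 13).
Step 5: correct position 2: c_2 = r_2 − e = 12 − 6 ≡ 6 (mod 13). Hence c = [11, 6, 5, 3, 4].
  Check: interpolating c through the α_i gives m(x) = 12 + 7·x (degree < 2) with m(α_i) = c_i for every i, so c is indeed a codeword.


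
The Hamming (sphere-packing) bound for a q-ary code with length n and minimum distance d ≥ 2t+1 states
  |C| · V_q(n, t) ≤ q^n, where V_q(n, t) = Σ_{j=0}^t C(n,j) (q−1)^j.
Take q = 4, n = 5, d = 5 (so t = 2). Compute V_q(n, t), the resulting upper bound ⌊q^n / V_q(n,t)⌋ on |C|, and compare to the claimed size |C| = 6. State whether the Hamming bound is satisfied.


V_q(n, t) = 106, q^n = 1024, Hamming bound = 9, |C| = 6 ≤ bound (satisfied).

Step 1: Compute V_q(n, t) = Σ_{j=0}^2 C(n, j) (q−1)^j.
  j = 0: C(5,0)·(3)^0 = 1·1 = 1.
  j = 1: C(5,1)·(3)^1 = 5·3 = 15.
  j = 2: C(5,2)·(3)^2 = 10·9 = 90.
  V_q(n, t) = 1 + 15 + 90 = 106.
Step 2: q^n = 4^5 = 1024.
Step 3: Hamming bound ⌊q^n / V_q(n,t)⌋ = ⌊1024/106⌋ = 9.
Step 4: Compare |C| = 6 to 9: satisfied.
The claimed |C| lies below the Hamming bound.


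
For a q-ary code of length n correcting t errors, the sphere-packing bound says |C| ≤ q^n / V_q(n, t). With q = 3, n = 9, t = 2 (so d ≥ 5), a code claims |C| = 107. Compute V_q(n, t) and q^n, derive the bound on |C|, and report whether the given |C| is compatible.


V_q(n, t) = 163, q^n = 19683, Hamming bound = 120, |C| = 107 ≤ bound (satisfied).

Step 1: Compute V_q(n, t) = Σ_{j=0}^2 C(n, j) (q−1)^j.
  j = 0: C(9,0)·(2)^0 = 1·1 = 1.
  j = 1: C(9,1)·(2)^1 = 9·2 = 18.
  j = 2: C(9,2)·(2)^2 = 36·4 = 144.
  V_q(n, t) = 1 + 18 + 144 = 163.
Step 2: q^n = 3^9 = 19683.
Step 3: Hamming bound ⌊q^n / V_q(n,t)⌋ = ⌊19683/163⌋ = 120.
Step 4: Compare |C| = 107 to 120: satisfied.
The claimed |C| lies below the Hamming bound.
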